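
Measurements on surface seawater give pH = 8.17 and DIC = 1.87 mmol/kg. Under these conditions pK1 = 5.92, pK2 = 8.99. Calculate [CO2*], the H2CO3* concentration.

[CO2*] = 9.09 μmol/kg

α₀ = 1 / (1 + K1/[H⁺] + K1K2/[H⁺]²) = 1 / (1 + 10^+2.25 + 10^+1.43)
   = 1 / (1 + 177.83 + 26.915) = 1/205.74 = 0.004860
[CO2*] = α₀ × DIC = 0.004860 × 1.87 = 0.00909 mmol/kg = 9.09 μmol/kg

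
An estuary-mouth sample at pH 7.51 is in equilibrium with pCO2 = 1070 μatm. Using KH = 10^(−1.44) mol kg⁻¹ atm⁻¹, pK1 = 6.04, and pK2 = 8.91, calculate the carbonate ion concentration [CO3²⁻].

[CO2*] = KH · pCO2 = 10^(−1.44) × 1070×10^-6 = 3.885×10^-5 mol/kg
α₀ = 1/(1 + K1/[H⁺] + K1K2/[H⁺]²) = 1/(1 + 10^+1.47 + 10^+0.07) = 0.03156
DIC = [CO2*]/α₀ = 3.885×10^-5 / 0.03156 = 1.231 mmol/kg
[CO3²⁻] = α₂·DIC; α₂ = 0.03708, so [CO3²⁻] = 0.03708 × 1.231 = 0.0456 mmol/kg

[CO3²⁻] = 0.0456 mmol/kg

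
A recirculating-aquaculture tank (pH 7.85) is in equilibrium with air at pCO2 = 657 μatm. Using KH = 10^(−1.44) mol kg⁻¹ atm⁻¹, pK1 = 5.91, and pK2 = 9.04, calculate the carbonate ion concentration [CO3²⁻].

[CO2*] = KH · pCO2 = 10^(−1.44) × 657×10^-6 = 2.385×10^-5 mol/kg
α₀ = 1/(1 + K1/[H⁺] + K1K2/[H⁺]²) = 1/(1 + 10^+1.94 + 10^+0.75) = 0.01067
DIC = [CO2*]/α₀ = 2.385×10^-5 / 0.01067 = 2.236 mmol/kg
[CO3²⁻] = α₂·DIC; α₂ = 0.06000, so [CO3²⁻] = 0.06000 × 2.236 = 0.134 mmol/kg

[CO3²⁻] = 0.134 mmol/kg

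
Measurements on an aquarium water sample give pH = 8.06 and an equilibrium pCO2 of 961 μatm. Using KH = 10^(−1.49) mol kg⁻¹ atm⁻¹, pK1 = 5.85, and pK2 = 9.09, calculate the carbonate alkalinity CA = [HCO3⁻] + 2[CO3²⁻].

CA = 5.98 mmol/kg

[CO2*] = KH · pCO2 = 10^(−1.49) × 961×10^-6 = 3.110×10^-5 mol/kg
α₀ = 1/(1 + K1/[H⁺] + K1K2/[H⁺]²) = 1/(1 + 10^+2.21 + 10^+1.18) = 0.005608
DIC = [CO2*]/α₀ = 3.110×10^-5 / 0.005608 = 5.545 mmol/kg
CA = (α₁ + 2α₂)·DIC = (0.9095 + 2×0.08488) × 5.545 = 5.98 mmol/kg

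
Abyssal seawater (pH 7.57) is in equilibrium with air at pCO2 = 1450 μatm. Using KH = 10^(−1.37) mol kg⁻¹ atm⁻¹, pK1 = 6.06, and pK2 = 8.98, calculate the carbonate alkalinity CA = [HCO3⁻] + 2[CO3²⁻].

CA = 2.16 mmol/kg

[CO2*] = KH · pCO2 = 10^(−1.37) × 1450×10^-6 = 6.185×10^-5 mol/kg
α₀ = 1/(1 + K1/[H⁺] + K1K2/[H⁺]²) = 1/(1 + 10^+1.51 + 10^+0.10) = 0.02889
DIC = [CO2*]/α₀ = 6.185×10^-5 / 0.02889 = 2.141 mmol/kg
CA = (α₁ + 2α₂)·DIC = (0.9347 + 2×0.03637) × 2.141 = 2.16 mmol/kg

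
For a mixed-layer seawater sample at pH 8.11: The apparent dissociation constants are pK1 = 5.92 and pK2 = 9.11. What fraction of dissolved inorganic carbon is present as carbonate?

α₂ = 0.0904

α₂ = 1 / (1 + [H⁺]/K2 + [H⁺]²/(K1K2)) = 1 / (1 + 10^+1.00 + 10^-1.19)
   = 1 / (1 + 10.000 + 0.064565) = 1/11.065 = 0.09038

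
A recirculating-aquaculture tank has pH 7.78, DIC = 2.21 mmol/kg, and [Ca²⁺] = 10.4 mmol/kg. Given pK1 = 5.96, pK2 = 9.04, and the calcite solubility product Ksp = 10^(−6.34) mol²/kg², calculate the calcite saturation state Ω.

Ω = 2.58

α₂ = 1 / (1 + [H⁺]/K2 + [H⁺]²/(K1K2)) = 1 / (1 + 10^+1.26 + 10^-0.56)
   = 1 / (1 + 18.197 + 0.27542) = 1/19.472 = 0.05135
[CO3²⁻] = α₂ × DIC = 0.05135 × 2.21 = 0.1135 mmol/kg
Ksp = 10^(−6.34) = 4.571×10^-7
Ω = [Ca²⁺][CO3²⁻]/Ksp = (10.4×10^-3)(1.135×10^-4) / 4.571×10^-7 = 2.58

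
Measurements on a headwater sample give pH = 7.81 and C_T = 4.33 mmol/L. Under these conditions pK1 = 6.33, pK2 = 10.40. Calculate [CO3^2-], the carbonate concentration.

α₂ = 1 / (1 + [H⁺]/K2 + [H⁺]²/(K1K2)) = 1 / (1 + 10^+2.59 + 10^+1.11)
   = 1 / (1 + 389.05 + 12.882) = 1/402.93 = 0.002482
[CO3²⁻] = α₂ × DIC = 0.002482 × 4.33 = 0.0107 mmol/L = 10.7 μmol/L

[CO3²⁻] = 10.7 μmol/L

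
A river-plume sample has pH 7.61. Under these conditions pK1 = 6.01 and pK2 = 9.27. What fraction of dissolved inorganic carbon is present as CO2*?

α₀ = 1 / (1 + K1/[H⁺] + K1K2/[H⁺]²) = 1 / (1 + 10^+1.60 + 10^-0.06)
   = 1 / (1 + 39.811 + 0.87096) = 1/41.682 = 0.02399

α₀ = 0.0240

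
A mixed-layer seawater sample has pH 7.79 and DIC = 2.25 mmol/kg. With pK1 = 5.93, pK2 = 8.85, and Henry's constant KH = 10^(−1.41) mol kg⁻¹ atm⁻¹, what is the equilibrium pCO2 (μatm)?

α₀ = 1 / (1 + K1/[H⁺] + K1K2/[H⁺]²) = 1 / (1 + 10^+1.86 + 10^+0.80)
   = 1 / (1 + 72.444 + 6.3096) = 1/79.753 = 0.01254
[CO2*] = α₀ × DIC = 0.01254 × 2.25 = 0.02821 mmol/kg
pCO2 = [CO2*]/KH = 2.821×10^-5 / 3.890×10^-2 = 725 μatm

pCO2 = 725 μatm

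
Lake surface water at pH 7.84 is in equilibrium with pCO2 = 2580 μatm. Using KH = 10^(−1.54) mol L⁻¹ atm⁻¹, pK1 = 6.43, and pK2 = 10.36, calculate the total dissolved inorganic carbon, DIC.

[CO2*] = KH · pCO2 = 10^(−1.54) × 2580×10^-6 = 7.441×10^-5 mol/L
α₀ = 1/(1 + K1/[H⁺] + K1K2/[H⁺]²) = 1/(1 + 10^+1.41 + 10^-1.11) = 0.03734
DIC = [CO2*]/α₀ = 7.441×10^-5 / 0.03734 = 1.99 mmol/L

DIC = 1.99 mmol/L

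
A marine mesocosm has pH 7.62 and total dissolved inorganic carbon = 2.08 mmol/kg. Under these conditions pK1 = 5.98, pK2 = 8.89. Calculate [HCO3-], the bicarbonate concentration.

[HCO3⁻] = 1.93 mmol/kg

α₁ = 1 / (1 + [H⁺]/K1 + K2/[H⁺]) = 1 / (1 + 10^-1.64 + 10^-1.27)
   = 1 / (1 + 0.022909 + 0.053703) = 1/1.0766 = 0.9288
[HCO3⁻] = α₁ × DIC = 0.9288 × 2.08 = 1.93 mmol/kg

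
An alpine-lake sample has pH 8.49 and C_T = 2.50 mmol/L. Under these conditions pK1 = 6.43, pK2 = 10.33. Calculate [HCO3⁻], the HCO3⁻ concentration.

[HCO3⁻] = 2.44 mmol/L

α₁ = 1 / (1 + [H⁺]/K1 + K2/[H⁺]) = 1 / (1 + 10^-2.06 + 10^-1.84)
   = 1 / (1 + 0.0087096 + 0.014454) = 1/1.0232 = 0.9774
[HCO3⁻] = α₁ × DIC = 0.9774 × 2.50 = 2.44 mmol/L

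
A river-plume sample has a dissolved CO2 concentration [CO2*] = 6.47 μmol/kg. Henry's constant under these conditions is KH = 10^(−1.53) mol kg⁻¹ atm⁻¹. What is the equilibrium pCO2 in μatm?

KH = 10^(−1.53) = 2.951×10^-2 mol kg⁻¹ atm⁻¹
pCO2 = [CO2*]/KH = 6.47×10^-6 / 2.951×10^-2 = 2.19×10^-4 atm = 219 μatm

pCO2 = 219 μatm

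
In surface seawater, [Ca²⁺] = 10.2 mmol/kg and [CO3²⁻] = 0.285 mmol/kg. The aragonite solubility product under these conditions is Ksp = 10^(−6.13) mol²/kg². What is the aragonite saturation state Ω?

Ksp = 10^(−6.13) = 7.413×10^-7
Ω = [Ca²⁺][CO3²⁻]/Ksp = (10.2×10^-3)(0.285×10^-3) / 7.413×10^-7 = 3.92

Ω = 3.92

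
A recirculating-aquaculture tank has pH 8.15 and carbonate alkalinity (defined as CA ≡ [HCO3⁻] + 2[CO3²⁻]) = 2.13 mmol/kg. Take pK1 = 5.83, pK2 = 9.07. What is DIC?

DIC = 1.93 mmol/kg

CA = [HCO3⁻] + 2[CO3²⁻] = (α₁ + 2α₂)·DIC
At pH 8.15: [H⁺]/K1 = 10^-2.32 = 0.0047863, K2/[H⁺] = 10^-0.92 = 0.12023
α₁ = 1/(1 + 0.0047863 + 0.12023) = 1/1.1250 = 0.8889; α₂ = α₁·K2/[H⁺] = 0.1069
α₁ + 2α₂ = 1.1026
DIC = CA / (α₁ + 2α₂) = 2.13 / 1.1026 = 1.93 mmol/kg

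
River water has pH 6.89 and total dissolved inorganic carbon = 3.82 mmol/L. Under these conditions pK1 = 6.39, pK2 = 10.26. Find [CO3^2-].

α₂ = 1 / (1 + [H⁺]/K2 + [H⁺]²/(K1K2)) = 1 / (1 + 10^+3.37 + 10^+2.87)
   = 1 / (1 + 2344.2 + 741.31) = 1/3086.5 = 0.0003240
[CO3²⁻] = α₂ × DIC = 0.0003240 × 3.82 = 0.00124 mmol/L = 1.24 μmol/L

[CO3²⁻] = 1.24 μmol/L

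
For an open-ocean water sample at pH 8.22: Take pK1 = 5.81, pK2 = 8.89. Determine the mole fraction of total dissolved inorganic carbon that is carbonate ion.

α₂ = 1 / (1 + [H⁺]/K2 + [H⁺]²/(K1K2)) = 1 / (1 + 10^+0.67 + 10^-1.74)
   = 1 / (1 + 4.6774 + 0.018197) = 1/5.6955 = 0.1756

α₂ = 0.176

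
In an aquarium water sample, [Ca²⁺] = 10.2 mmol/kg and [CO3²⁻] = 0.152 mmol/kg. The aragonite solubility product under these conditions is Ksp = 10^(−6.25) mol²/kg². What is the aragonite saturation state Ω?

Ksp = 10^(−6.25) = 5.623×10^-7
Ω = [Ca²⁺][CO3²⁻]/Ksp = (10.2×10^-3)(0.152×10^-3) / 5.623×10^-7 = 2.76

Ω = 2.76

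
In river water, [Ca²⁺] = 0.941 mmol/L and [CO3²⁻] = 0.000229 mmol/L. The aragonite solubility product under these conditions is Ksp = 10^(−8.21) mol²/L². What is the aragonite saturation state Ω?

Ω = 0.0349

Ksp = 10^(−8.21) = 6.166×10^-9
Ω = [Ca²⁺][CO3²⁻]/Ksp = (0.941×10^-3)(0.000229×10^-3) / 6.166×10^-9 = 0.0349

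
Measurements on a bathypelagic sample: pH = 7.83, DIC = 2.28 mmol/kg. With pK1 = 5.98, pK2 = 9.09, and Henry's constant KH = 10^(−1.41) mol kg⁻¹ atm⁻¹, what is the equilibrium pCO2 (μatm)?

α₀ = 1 / (1 + K1/[H⁺] + K1K2/[H⁺]²) = 1 / (1 + 10^+1.85 + 10^+0.59)
   = 1 / (1 + 70.795 + 3.8905) = 1/75.685 = 0.01321
[CO2*] = α₀ × DIC = 0.01321 × 2.28 = 0.03012 mmol/kg
pCO2 = [CO2*]/KH = 3.012×10^-5 / 3.890×10^-2 = 774 μatm

pCO2 = 774 μatm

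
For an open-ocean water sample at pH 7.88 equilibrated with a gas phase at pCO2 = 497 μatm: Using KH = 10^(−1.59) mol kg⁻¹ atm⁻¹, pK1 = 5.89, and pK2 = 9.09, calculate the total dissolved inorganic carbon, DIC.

[CO2*] = KH · pCO2 = 10^(−1.59) × 497×10^-6 = 1.277×10^-5 mol/kg
α₀ = 1/(1 + K1/[H⁺] + K1K2/[H⁺]²) = 1/(1 + 10^+1.99 + 10^+0.78) = 0.009547
DIC = [CO2*]/α₀ = 1.277×10^-5 / 0.009547 = 1.34 mmol/kg

DIC = 1.34 mmol/kg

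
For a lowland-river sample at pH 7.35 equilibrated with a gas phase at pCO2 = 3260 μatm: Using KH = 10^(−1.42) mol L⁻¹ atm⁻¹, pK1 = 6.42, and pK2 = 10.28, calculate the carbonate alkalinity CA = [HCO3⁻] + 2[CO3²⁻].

[CO2*] = KH · pCO2 = 10^(−1.42) × 3260×10^-6 = 1.239×10^-4 mol/L
α₀ = 1/(1 + K1/[H⁺] + K1K2/[H⁺]²) = 1/(1 + 10^+0.93 + 10^-2.00) = 0.1050
DIC = [CO2*]/α₀ = 1.239×10^-4 / 0.1050 = 1.180 mmol/L
CA = (α₁ + 2α₂)·DIC = (0.8939 + 2×0.001050) × 1.180 = 1.06 mmol/L

CA = 1.06 mmol/L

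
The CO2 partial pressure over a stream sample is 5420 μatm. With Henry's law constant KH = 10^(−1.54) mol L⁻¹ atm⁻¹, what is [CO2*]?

[CO2*] = 156 μmol/L

KH = 10^(−1.54) = 2.884×10^-2 mol L⁻¹ atm⁻¹
[CO2*] = KH · pCO2 = 2.884×10^-2 × 5420×10^-6 atm = 1.56×10^-4 mol/L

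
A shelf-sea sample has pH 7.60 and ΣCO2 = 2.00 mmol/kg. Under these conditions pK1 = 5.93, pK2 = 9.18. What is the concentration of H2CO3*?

[CO2*] = 0.0408 mmol/kg

α₀ = 1 / (1 + K1/[H⁺] + K1K2/[H⁺]²) = 1 / (1 + 10^+1.67 + 10^+0.09)
   = 1 / (1 + 46.774 + 1.2303) = 1/49.004 = 0.02041
[CO2*] = α₀ × DIC = 0.02041 × 2.00 = 0.0408 mmol/kg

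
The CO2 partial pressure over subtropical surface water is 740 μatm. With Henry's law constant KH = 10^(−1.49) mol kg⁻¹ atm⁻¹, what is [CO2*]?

[CO2*] = 23.9 μmol/kg

KH = 10^(−1.49) = 3.236×10^-2 mol kg⁻¹ atm⁻¹
[CO2*] = KH · pCO2 = 3.236×10^-2 × 740×10^-6 atm = 2.39×10^-5 mol/kg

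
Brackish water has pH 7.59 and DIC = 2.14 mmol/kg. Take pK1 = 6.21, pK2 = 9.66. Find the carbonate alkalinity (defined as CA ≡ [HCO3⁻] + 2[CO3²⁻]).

CA = 2.07 mmol/kg

CA = [HCO3⁻] + 2[CO3²⁻] = (α₁ + 2α₂)·DIC
At pH 7.59: [H⁺]/K1 = 10^-1.38 = 0.041687, K2/[H⁺] = 10^-2.07 = 0.0085114
α₁ = 1/(1 + 0.041687 + 0.0085114) = 1/1.0502 = 0.9522; α₂ = α₁·K2/[H⁺] = 0.008105
α₁ + 2α₂ = 0.9684
CA = 0.9684 × 2.14 = 2.07 mmol/kg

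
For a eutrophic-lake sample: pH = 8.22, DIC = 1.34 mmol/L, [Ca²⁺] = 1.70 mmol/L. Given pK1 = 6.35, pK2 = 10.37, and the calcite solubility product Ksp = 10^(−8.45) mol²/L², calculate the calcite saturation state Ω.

Ω = 4.45

α₂ = 1 / (1 + [H⁺]/K2 + [H⁺]²/(K1K2)) = 1 / (1 + 10^+2.15 + 10^+0.28)
   = 1 / (1 + 141.25 + 1.9055) = 1/144.16 = 0.006937
[CO3²⁻] = α₂ × DIC = 0.006937 × 1.34 = 0.009295 mmol/L = 9.295 μmol/L
Ksp = 10^(−8.45) = 3.548×10^-9
Ω = [Ca²⁺][CO3²⁻]/Ksp = (1.70×10^-3)(9.295×10^-6) / 3.548×10^-9 = 4.45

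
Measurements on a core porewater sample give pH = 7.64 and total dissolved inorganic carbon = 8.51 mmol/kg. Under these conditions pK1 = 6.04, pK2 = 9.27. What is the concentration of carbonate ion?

α₂ = 1 / (1 + [H⁺]/K2 + [H⁺]²/(K1K2)) = 1 / (1 + 10^+1.63 + 10^+0.03)
   = 1 / (1 + 42.658 + 1.0715) = 1/44.729 = 0.02236
[CO3²⁻] = α₂ × DIC = 0.02236 × 8.51 = 0.190 mmol/kg

[CO3²⁻] = 0.190 mmol/kg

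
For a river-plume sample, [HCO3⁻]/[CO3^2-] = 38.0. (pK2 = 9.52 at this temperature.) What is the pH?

pH = 7.94

From K2 = [H⁺][CO3^2-]/[HCO3⁻]:  pH = pK2 − log₁₀([HCO3⁻]/[CO3^2-])
log₁₀(38.0) = +1.580
pH = 9.52 − (+1.580) = 7.94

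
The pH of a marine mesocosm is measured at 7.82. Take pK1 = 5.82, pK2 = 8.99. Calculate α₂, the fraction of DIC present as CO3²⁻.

α₂ = 0.0627

α₂ = 1 / (1 + [H⁺]/K2 + [H⁺]²/(K1K2)) = 1 / (1 + 10^+1.17 + 10^-0.83)
   = 1 / (1 + 14.791 + 0.14791) = 1/15.939 = 0.06274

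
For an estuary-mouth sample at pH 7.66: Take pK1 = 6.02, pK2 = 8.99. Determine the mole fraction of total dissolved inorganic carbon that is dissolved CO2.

α₀ = 0.0214

α₀ = 1 / (1 + K1/[H⁺] + K1K2/[H⁺]²) = 1 / (1 + 10^+1.64 + 10^+0.31)
   = 1 / (1 + 43.652 + 2.0417) = 1/46.693 = 0.02142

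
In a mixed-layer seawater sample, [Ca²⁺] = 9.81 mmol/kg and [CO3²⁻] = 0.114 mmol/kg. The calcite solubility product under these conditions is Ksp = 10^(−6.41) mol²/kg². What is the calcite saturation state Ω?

Ksp = 10^(−6.41) = 3.890×10^-7
Ω = [Ca²⁺][CO3²⁻]/Ksp = (9.81×10^-3)(0.114×10^-3) / 3.890×10^-7 = 2.87

Ω = 2.87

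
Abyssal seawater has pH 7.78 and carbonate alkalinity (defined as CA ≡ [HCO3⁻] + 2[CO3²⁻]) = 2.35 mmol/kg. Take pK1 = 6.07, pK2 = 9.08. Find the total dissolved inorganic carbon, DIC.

DIC = 2.28 mmol/kg

CA = [HCO3⁻] + 2[CO3²⁻] = (α₁ + 2α₂)·DIC
At pH 7.78: [H⁺]/K1 = 10^-1.71 = 0.019498, K2/[H⁺] = 10^-1.30 = 0.050119
α₁ = 1/(1 + 0.019498 + 0.050119) = 1/1.0696 = 0.9349; α₂ = α₁·K2/[H⁺] = 0.04686
α₁ + 2α₂ = 1.0286
DIC = CA / (α₁ + 2α₂) = 2.35 / 1.0286 = 2.28 mmol/kg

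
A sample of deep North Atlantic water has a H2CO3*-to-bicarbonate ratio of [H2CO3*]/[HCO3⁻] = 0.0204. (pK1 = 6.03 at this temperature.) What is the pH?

From K1 = [H⁺][HCO3⁻]/[H2CO3*]:  pH = pK1 − log₁₀([H2CO3*]/[HCO3⁻])
log₁₀(0.0204) = -1.690
pH = 6.03 − (-1.690) = 7.72

pH = 7.72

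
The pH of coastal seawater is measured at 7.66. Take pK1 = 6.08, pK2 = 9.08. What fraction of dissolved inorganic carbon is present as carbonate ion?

α₂ = 0.0357

α₂ = 1 / (1 + [H⁺]/K2 + [H⁺]²/(K1K2)) = 1 / (1 + 10^+1.42 + 10^-0.16)
   = 1 / (1 + 26.303 + 0.69183) = 1/27.995 = 0.03572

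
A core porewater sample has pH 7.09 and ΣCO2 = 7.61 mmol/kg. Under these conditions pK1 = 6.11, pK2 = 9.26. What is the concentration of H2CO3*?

[CO2*] = 0.717 mmol/kg

α₀ = 1 / (1 + K1/[H⁺] + K1K2/[H⁺]²) = 1 / (1 + 10^+0.98 + 10^-1.19)
   = 1 / (1 + 9.5499 + 0.064565) = 1/10.614 = 0.09421
[CO2*] = α₀ × DIC = 0.09421 × 7.61 = 0.717 mmol/kg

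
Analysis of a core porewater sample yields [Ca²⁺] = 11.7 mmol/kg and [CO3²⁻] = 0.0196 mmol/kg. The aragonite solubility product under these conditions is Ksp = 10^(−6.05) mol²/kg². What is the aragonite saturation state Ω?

Ω = 0.257

Ksp = 10^(−6.05) = 8.913×10^-7
Ω = [Ca²⁺][CO3²⁻]/Ksp = (11.7×10^-3)(0.0196×10^-3) / 8.913×10^-7 = 0.257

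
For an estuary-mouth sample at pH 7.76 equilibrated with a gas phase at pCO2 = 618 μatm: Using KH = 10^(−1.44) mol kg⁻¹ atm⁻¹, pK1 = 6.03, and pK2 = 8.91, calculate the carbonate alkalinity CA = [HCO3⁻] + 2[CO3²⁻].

CA = 1.38 mmol/kg

[CO2*] = KH · pCO2 = 10^(−1.44) × 618×10^-6 = 2.244×10^-5 mol/kg
α₀ = 1/(1 + K1/[H⁺] + K1K2/[H⁺]²) = 1/(1 + 10^+1.73 + 10^+0.58) = 0.01709
DIC = [CO2*]/α₀ = 2.244×10^-5 / 0.01709 = 1.313 mmol/kg
CA = (α₁ + 2α₂)·DIC = (0.9179 + 2×0.06498) × 1.313 = 1.38 mmol/kg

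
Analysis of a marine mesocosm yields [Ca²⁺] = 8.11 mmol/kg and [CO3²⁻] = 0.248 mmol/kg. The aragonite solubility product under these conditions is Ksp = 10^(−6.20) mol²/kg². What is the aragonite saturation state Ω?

Ω = 3.19

Ksp = 10^(−6.20) = 6.310×10^-7
Ω = [Ca²⁺][CO3²⁻]/Ksp = (8.11×10^-3)(0.248×10^-3) / 6.310×10^-7 = 3.19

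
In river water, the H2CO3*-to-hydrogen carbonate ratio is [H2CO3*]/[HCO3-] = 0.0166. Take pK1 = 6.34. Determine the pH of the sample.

From K1 = [H⁺][HCO3-]/[H2CO3*]:  pH = pK1 − log₁₀([H2CO3*]/[HCO3-])
log₁₀(0.0166) = -1.780
pH = 6.34 − (-1.780) = 8.12

pH = 8.12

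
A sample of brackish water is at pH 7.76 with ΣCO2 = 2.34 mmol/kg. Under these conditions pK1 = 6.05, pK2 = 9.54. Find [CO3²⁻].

[CO3²⁻] = 0.0375 mmol/kg

α₂ = 1 / (1 + [H⁺]/K2 + [H⁺]²/(K1K2)) = 1 / (1 + 10^+1.78 + 10^+0.07)
   = 1 / (1 + 60.256 + 1.1749) = 1/62.431 = 0.01602
[CO3²⁻] = α₂ × DIC = 0.01602 × 2.34 = 0.0375 mmol/kg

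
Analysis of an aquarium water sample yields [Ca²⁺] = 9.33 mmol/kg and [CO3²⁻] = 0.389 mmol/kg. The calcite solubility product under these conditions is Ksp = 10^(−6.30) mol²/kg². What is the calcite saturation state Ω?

Ω = 7.24

Ksp = 10^(−6.30) = 5.012×10^-7
Ω = [Ca²⁺][CO3²⁻]/Ksp = (9.33×10^-3)(0.389×10^-3) / 5.012×10^-7 = 7.24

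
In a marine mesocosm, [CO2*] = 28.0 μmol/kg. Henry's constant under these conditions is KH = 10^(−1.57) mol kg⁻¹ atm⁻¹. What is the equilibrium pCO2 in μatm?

pCO2 = 1040 μatm

KH = 10^(−1.57) = 2.692×10^-2 mol kg⁻¹ atm⁻¹
pCO2 = [CO2*]/KH = 28.0×10^-6 / 2.692×10^-2 = 1.04×10^-3 atm = 1040 μatm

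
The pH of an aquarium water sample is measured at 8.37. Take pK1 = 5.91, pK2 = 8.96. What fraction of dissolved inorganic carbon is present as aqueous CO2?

α₀ = 0.00275

α₀ = 1 / (1 + K1/[H⁺] + K1K2/[H⁺]²) = 1 / (1 + 10^+2.46 + 10^+1.87)
   = 1 / (1 + 288.40 + 74.131) = 1/363.53 = 0.002751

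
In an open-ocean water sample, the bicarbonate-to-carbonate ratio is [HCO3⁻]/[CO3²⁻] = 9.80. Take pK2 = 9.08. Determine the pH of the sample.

pH = 8.09

From K2 = [H⁺][CO3²⁻]/[HCO3⁻]:  pH = pK2 − log₁₀([HCO3⁻]/[CO3²⁻])
log₁₀(9.80) = +0.991
pH = 9.08 − (+0.991) = 8.09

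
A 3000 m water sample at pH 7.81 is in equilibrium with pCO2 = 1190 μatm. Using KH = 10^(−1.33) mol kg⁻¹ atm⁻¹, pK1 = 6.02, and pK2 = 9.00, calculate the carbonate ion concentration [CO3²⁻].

[CO3²⁻] = 0.222 mmol/kg

[CO2*] = KH · pCO2 = 10^(−1.33) × 1190×10^-6 = 5.566×10^-5 mol/kg
α₀ = 1/(1 + K1/[H⁺] + K1K2/[H⁺]²) = 1/(1 + 10^+1.79 + 10^+0.60) = 0.01501
DIC = [CO2*]/α₀ = 5.566×10^-5 / 0.01501 = 3.709 mmol/kg
[CO3²⁻] = α₂·DIC; α₂ = 0.05974, so [CO3²⁻] = 0.05974 × 3.709 = 0.222 mmol/kg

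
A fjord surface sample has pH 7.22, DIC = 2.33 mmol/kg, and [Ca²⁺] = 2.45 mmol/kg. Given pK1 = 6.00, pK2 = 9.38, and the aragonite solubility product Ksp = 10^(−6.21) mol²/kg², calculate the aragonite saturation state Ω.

Ω = 0.0600

α₂ = 1 / (1 + [H⁺]/K2 + [H⁺]²/(K1K2)) = 1 / (1 + 10^+2.16 + 10^+0.94)
   = 1 / (1 + 144.54 + 8.7096) = 1/154.25 = 0.006483
[CO3²⁻] = α₂ × DIC = 0.006483 × 2.33 = 0.01510 mmol/kg = 15.10 μmol/kg
Ksp = 10^(−6.21) = 6.166×10^-7
Ω = [Ca²⁺][CO3²⁻]/Ksp = (2.45×10^-3)(1.510×10^-5) / 6.166×10^-7 = 0.0600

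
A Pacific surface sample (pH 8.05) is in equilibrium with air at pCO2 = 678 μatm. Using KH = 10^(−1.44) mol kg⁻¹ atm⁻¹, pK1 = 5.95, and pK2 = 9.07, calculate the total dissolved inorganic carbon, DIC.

[CO2*] = KH · pCO2 = 10^(−1.44) × 678×10^-6 = 2.462×10^-5 mol/kg
α₀ = 1/(1 + K1/[H⁺] + K1K2/[H⁺]²) = 1/(1 + 10^+2.10 + 10^+1.08) = 0.007199
DIC = [CO2*]/α₀ = 2.462×10^-5 / 0.007199 = 3.42 mmol/kg

DIC = 3.42 mmol/kg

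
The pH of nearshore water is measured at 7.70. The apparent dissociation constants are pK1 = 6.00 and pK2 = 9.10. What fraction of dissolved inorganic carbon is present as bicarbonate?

α₁ = 1 / (1 + [H⁺]/K1 + K2/[H⁺]) = 1 / (1 + 10^-1.70 + 10^-1.40)
   = 1 / (1 + 0.019953 + 0.039811) = 1/1.0598 = 0.9436

α₁ = 0.944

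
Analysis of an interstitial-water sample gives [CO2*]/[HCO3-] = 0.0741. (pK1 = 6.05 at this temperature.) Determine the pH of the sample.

pH = 7.18

From K1 = [H⁺][HCO3-]/[CO2*]:  pH = pK1 − log₁₀([CO2*]/[HCO3-])
log₁₀(0.0741) = -1.130
pH = 6.05 − (-1.130) = 7.18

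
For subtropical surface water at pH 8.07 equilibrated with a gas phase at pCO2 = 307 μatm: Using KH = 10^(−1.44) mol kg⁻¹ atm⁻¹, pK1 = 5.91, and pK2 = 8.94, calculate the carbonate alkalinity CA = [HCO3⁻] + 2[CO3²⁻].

[CO2*] = KH · pCO2 = 10^(−1.44) × 307×10^-6 = 1.115×10^-5 mol/kg
α₀ = 1/(1 + K1/[H⁺] + K1K2/[H⁺]²) = 1/(1 + 10^+2.16 + 10^+1.29) = 0.006059
DIC = [CO2*]/α₀ = 1.115×10^-5 / 0.006059 = 1.840 mmol/kg
CA = (α₁ + 2α₂)·DIC = (0.8758 + 2×0.1181) × 1.840 = 2.05 mmol/kg

CA = 2.05 mmol/kg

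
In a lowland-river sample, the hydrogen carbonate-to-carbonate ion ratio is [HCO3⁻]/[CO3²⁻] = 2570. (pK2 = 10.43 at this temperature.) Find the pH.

pH = 7.02

From K2 = [H⁺][CO3²⁻]/[HCO3⁻]:  pH = pK2 − log₁₀([HCO3⁻]/[CO3²⁻])
log₁₀(2570) = +3.410
pH = 10.43 − (+3.410) = 7.02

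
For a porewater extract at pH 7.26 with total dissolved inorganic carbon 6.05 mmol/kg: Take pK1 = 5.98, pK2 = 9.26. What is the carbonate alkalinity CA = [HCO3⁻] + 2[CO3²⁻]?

CA = [HCO3⁻] + 2[CO3²⁻] = (α₁ + 2α₂)·DIC
At pH 7.26: [H⁺]/K1 = 10^-1.28 = 0.052481, K2/[H⁺] = 10^-2.00 = 0.010000
α₁ = 1/(1 + 0.052481 + 0.010000) = 1/1.0625 = 0.9412; α₂ = α₁·K2/[H⁺] = 0.009412
α₁ + 2α₂ = 0.9600
CA = 0.9600 × 6.05 = 5.81 mmol/kg

CA = 5.81 mmol/kg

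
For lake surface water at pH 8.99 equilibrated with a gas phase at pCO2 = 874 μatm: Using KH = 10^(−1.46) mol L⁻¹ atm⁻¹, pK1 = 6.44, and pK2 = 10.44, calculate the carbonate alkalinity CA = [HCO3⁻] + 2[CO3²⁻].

CA = 11.5 mmol/L

[CO2*] = KH · pCO2 = 10^(−1.46) × 874×10^-6 = 3.030×10^-5 mol/L
α₀ = 1/(1 + K1/[H⁺] + K1K2/[H⁺]²) = 1/(1 + 10^+2.55 + 10^+1.10) = 0.002714
DIC = [CO2*]/α₀ = 3.030×10^-5 / 0.002714 = 11.16 mmol/L
CA = (α₁ + 2α₂)·DIC = (0.9631 + 2×0.03417) × 11.16 = 11.5 mmol/L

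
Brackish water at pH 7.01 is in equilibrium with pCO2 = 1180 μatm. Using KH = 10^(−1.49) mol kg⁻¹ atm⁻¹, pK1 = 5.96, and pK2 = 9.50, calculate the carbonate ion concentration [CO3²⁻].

[CO3²⁻] = 1.39 μmol/kg

[CO2*] = KH · pCO2 = 10^(−1.49) × 1180×10^-6 = 3.818×10^-5 mol/kg
α₀ = 1/(1 + K1/[H⁺] + K1K2/[H⁺]²) = 1/(1 + 10^+1.05 + 10^-1.44) = 0.08159
DIC = [CO2*]/α₀ = 3.818×10^-5 / 0.08159 = 0.4680 mmol/kg
[CO3²⁻] = α₂·DIC; α₂ = 0.002962, so [CO3²⁻] = 0.002962 × 0.4680 = 0.00139 mmol/kg = 1.39 μmol/kg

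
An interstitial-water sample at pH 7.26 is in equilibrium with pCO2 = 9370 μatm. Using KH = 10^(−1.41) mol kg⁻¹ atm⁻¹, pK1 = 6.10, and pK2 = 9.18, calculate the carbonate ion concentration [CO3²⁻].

[CO2*] = KH · pCO2 = 10^(−1.41) × 9370×10^-6 = 3.645×10^-4 mol/kg
α₀ = 1/(1 + K1/[H⁺] + K1K2/[H⁺]²) = 1/(1 + 10^+1.16 + 10^-0.76) = 0.06399
DIC = [CO2*]/α₀ = 3.645×10^-4 / 0.06399 = 5.697 mmol/kg
[CO3²⁻] = α₂·DIC; α₂ = 0.01112, so [CO3²⁻] = 0.01112 × 5.697 = 0.0633 mmol/kg

[CO3²⁻] = 0.0633 mmol/kg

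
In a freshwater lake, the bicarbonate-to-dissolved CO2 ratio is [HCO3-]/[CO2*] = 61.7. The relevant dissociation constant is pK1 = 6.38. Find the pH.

pH = 8.17

From K1 = [H⁺][HCO3-]/[CO2*]:  pH = pK1 + log₁₀([HCO3-]/[CO2*])
log₁₀(61.7) = +1.790
pH = 6.38 + (+1.790) = 8.17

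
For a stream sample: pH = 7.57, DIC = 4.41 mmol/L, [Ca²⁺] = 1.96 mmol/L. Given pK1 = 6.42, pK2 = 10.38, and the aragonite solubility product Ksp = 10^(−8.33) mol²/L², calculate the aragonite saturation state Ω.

α₂ = 1 / (1 + [H⁺]/K2 + [H⁺]²/(K1K2)) = 1 / (1 + 10^+2.81 + 10^+1.66)
   = 1 / (1 + 645.65 + 45.709) = 1/692.36 = 0.001444
[CO3²⁻] = α₂ × DIC = 0.001444 × 4.41 = 0.006369 mmol/L = 6.369 μmol/L
Ksp = 10^(−8.33) = 4.677×10^-9
Ω = [Ca²⁺][CO3²⁻]/Ksp = (1.96×10^-3)(6.369×10^-6) / 4.677×10^-9 = 2.67

Ω = 2.67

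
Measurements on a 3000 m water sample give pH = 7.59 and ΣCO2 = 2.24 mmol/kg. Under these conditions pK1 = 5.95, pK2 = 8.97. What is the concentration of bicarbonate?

α₁ = 1 / (1 + [H⁺]/K1 + K2/[H⁺]) = 1 / (1 + 10^-1.64 + 10^-1.38)
   = 1 / (1 + 0.022909 + 0.041687) = 1/1.0646 = 0.9393
[HCO3⁻] = α₁ × DIC = 0.9393 × 2.24 = 2.10 mmol/kg

[HCO3⁻] = 2.10 mmol/kg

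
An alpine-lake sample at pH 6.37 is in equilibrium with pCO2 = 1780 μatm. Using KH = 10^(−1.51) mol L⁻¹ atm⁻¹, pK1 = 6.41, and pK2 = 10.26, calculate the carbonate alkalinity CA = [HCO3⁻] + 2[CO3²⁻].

[CO2*] = KH · pCO2 = 10^(−1.51) × 1780×10^-6 = 5.501×10^-5 mol/L
α₀ = 1/(1 + K1/[H⁺] + K1K2/[H⁺]²) = 1/(1 + 10^-0.04 + 10^-3.93) = 0.5230
DIC = [CO2*]/α₀ = 5.501×10^-5 / 0.5230 = 0.1052 mmol/L
CA = (α₁ + 2α₂)·DIC = (0.4770 + 2×6.144×10^-5) × 0.1052 = 0.0502 mmol/L

CA = 0.0502 mmol/L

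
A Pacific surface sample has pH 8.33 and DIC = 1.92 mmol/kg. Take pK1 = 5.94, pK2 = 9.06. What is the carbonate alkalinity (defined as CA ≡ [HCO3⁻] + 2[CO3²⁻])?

CA = 2.21 mmol/kg

CA = [HCO3⁻] + 2[CO3²⁻] = (α₁ + 2α₂)·DIC
At pH 8.33: [H⁺]/K1 = 10^-2.39 = 0.0040738, K2/[H⁺] = 10^-0.73 = 0.18621
α₁ = 1/(1 + 0.0040738 + 0.18621) = 1/1.1903 = 0.8401; α₂ = α₁·K2/[H⁺] = 0.1564
α₁ + 2α₂ = 1.1530
CA = 1.1530 × 1.92 = 2.21 mmol/kg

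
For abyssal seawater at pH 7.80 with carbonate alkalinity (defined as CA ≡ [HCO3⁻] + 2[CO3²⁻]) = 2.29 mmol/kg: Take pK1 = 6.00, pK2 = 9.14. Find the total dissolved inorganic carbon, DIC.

CA = [HCO3⁻] + 2[CO3²⁻] = (α₁ + 2α₂)·DIC
At pH 7.80: [H⁺]/K1 = 10^-1.80 = 0.015849, K2/[H⁺] = 10^-1.34 = 0.045709
α₁ = 1/(1 + 0.015849 + 0.045709) = 1/1.0616 = 0.9420; α₂ = α₁·K2/[H⁺] = 0.04306
α₁ + 2α₂ = 1.0281
DIC = CA / (α₁ + 2α₂) = 2.29 / 1.0281 = 2.23 mmol/kg

DIC = 2.23 mmol/kg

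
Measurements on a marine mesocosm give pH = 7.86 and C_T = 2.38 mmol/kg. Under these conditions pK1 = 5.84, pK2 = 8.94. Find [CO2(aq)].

[CO2*] = 0.0208 mmol/kg

α₀ = 1 / (1 + K1/[H⁺] + K1K2/[H⁺]²) = 1 / (1 + 10^+2.02 + 10^+0.94)
   = 1 / (1 + 104.71 + 8.7096) = 1/114.42 = 0.008740
[CO2*] = α₀ × DIC = 0.008740 × 2.38 = 0.0208 mmol/kg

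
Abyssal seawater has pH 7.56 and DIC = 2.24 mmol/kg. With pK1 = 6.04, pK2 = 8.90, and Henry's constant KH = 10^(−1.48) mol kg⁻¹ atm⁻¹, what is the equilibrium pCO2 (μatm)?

pCO2 = 1900 μatm

α₀ = 1 / (1 + K1/[H⁺] + K1K2/[H⁺]²) = 1 / (1 + 10^+1.52 + 10^+0.18)
   = 1 / (1 + 33.113 + 1.5136) = 1/35.627 = 0.02807
[CO2*] = α₀ × DIC = 0.02807 × 2.24 = 0.06287 mmol/kg
pCO2 = [CO2*]/KH = 6.287×10^-5 / 3.311×10^-2 = 1900 μatm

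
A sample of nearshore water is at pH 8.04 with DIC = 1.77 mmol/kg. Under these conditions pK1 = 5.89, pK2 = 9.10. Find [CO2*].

[CO2*] = 11.5 μmol/kg

α₀ = 1 / (1 + K1/[H⁺] + K1K2/[H⁺]²) = 1 / (1 + 10^+2.15 + 10^+1.09)
   = 1 / (1 + 141.25 + 12.303) = 1/154.56 = 0.006470
[CO2*] = α₀ × DIC = 0.006470 × 1.77 = 0.0115 mmol/kg = 11.5 μmol/kg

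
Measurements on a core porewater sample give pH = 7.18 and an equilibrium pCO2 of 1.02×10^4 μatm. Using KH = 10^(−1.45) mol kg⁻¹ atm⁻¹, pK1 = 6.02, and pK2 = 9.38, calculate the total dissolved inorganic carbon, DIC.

DIC = 5.63 mmol/kg

[CO2*] = KH · pCO2 = 10^(−1.45) × 1.02×10^4×10^-6 = 3.619×10^-4 mol/kg
α₀ = 1/(1 + K1/[H⁺] + K1K2/[H⁺]²) = 1/(1 + 10^+1.16 + 10^-1.04) = 0.06433
DIC = [CO2*]/α₀ = 3.619×10^-4 / 0.06433 = 5.63 mmol/kg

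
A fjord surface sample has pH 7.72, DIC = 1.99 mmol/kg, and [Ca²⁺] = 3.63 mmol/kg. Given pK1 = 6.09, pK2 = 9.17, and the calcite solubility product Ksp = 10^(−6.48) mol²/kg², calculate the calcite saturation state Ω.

α₂ = 1 / (1 + [H⁺]/K2 + [H⁺]²/(K1K2)) = 1 / (1 + 10^+1.45 + 10^-0.18)
   = 1 / (1 + 28.184 + 0.66069) = 1/29.845 = 0.03351
[CO3²⁻] = α₂ × DIC = 0.03351 × 1.99 = 0.06668 mmol/kg
Ksp = 10^(−6.48) = 3.311×10^-7
Ω = [Ca²⁺][CO3²⁻]/Ksp = (3.63×10^-3)(6.668×10^-5) / 3.311×10^-7 = 0.731

Ω = 0.731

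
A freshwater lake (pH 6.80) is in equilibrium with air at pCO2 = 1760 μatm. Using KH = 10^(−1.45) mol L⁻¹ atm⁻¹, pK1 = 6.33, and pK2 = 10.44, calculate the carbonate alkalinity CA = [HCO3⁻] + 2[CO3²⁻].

CA = 0.184 mmol/L

[CO2*] = KH · pCO2 = 10^(−1.45) × 1760×10^-6 = 6.245×10^-5 mol/L
α₀ = 1/(1 + K1/[H⁺] + K1K2/[H⁺]²) = 1/(1 + 10^+0.47 + 10^-3.17) = 0.2530
DIC = [CO2*]/α₀ = 6.245×10^-5 / 0.2530 = 0.2468 mmol/L
CA = (α₁ + 2α₂)·DIC = (0.7468 + 2×0.0001711) × 0.2468 = 0.184 mmol/L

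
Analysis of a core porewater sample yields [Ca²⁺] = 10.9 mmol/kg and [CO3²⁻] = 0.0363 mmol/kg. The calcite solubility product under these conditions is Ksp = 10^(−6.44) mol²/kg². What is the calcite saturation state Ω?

Ω = 1.09

Ksp = 10^(−6.44) = 3.631×10^-7
Ω = [Ca²⁺][CO3²⁻]/Ksp = (10.9×10^-3)(0.0363×10^-3) / 3.631×10^-7 = 1.09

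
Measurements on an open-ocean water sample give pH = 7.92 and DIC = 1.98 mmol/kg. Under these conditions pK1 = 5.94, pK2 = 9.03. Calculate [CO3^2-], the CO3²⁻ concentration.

α₂ = 1 / (1 + [H⁺]/K2 + [H⁺]²/(K1K2)) = 1 / (1 + 10^+1.11 + 10^-0.87)
   = 1 / (1 + 12.882 + 0.13490) = 1/14.017 = 0.07134
[CO3²⁻] = α₂ × DIC = 0.07134 × 1.98 = 0.141 mmol/kg

[CO3²⁻] = 0.141 mmol/kg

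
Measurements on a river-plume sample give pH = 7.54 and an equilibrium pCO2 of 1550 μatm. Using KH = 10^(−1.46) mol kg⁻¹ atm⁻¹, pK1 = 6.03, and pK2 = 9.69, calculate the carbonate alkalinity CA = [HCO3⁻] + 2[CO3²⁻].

[CO2*] = KH · pCO2 = 10^(−1.46) × 1550×10^-6 = 5.374×10^-5 mol/kg
α₀ = 1/(1 + K1/[H⁺] + K1K2/[H⁺]²) = 1/(1 + 10^+1.51 + 10^-0.64) = 0.02977
DIC = [CO2*]/α₀ = 5.374×10^-5 / 0.02977 = 1.805 mmol/kg
CA = (α₁ + 2α₂)·DIC = (0.9634 + 2×0.006820) × 1.805 = 1.76 mmol/kg

CA = 1.76 mmol/kg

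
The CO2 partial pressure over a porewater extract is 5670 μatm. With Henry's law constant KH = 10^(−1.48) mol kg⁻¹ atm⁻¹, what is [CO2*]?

KH = 10^(−1.48) = 3.311×10^-2 mol kg⁻¹ atm⁻¹
[CO2*] = KH · pCO2 = 3.311×10^-2 × 5670×10^-6 atm = 1.88×10^-4 mol/kg

[CO2*] = 188 μmol/kg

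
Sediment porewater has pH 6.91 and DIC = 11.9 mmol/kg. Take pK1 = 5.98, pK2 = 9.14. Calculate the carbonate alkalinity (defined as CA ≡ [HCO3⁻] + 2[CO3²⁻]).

CA = [HCO3⁻] + 2[CO3²⁻] = (α₁ + 2α₂)·DIC
At pH 6.91: [H⁺]/K1 = 10^-0.93 = 0.11749, K2/[H⁺] = 10^-2.23 = 0.0058884
α₁ = 1/(1 + 0.11749 + 0.0058884) = 1/1.1234 = 0.8902; α₂ = α₁·K2/[H⁺] = 0.005242
α₁ + 2α₂ = 0.9007
CA = 0.9007 × 11.9 = 10.7 mmol/kg

CA = 10.7 mmol/kg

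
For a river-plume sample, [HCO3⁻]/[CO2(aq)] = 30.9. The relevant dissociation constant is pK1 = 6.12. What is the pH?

pH = 7.61

From K1 = [H⁺][HCO3⁻]/[CO2(aq)]:  pH = pK1 + log₁₀([HCO3⁻]/[CO2(aq)])
log₁₀(30.9) = +1.490
pH = 6.12 + (+1.490) = 7.61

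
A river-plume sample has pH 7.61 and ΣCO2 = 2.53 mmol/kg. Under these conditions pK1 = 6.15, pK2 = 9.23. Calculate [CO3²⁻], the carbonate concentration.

[CO3²⁻] = 0.0573 mmol/kg

α₂ = 1 / (1 + [H⁺]/K2 + [H⁺]²/(K1K2)) = 1 / (1 + 10^+1.62 + 10^+0.16)
   = 1 / (1 + 41.687 + 1.4454) = 1/44.132 = 0.02266
[CO3²⁻] = α₂ × DIC = 0.02266 × 2.53 = 0.0573 mmol/kg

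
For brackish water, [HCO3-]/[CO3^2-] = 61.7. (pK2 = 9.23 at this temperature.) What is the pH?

From K2 = [H⁺][CO3^2-]/[HCO3-]:  pH = pK2 − log₁₀([HCO3-]/[CO3^2-])
log₁₀(61.7) = +1.790
pH = 9.23 − (+1.790) = 7.44

pH = 7.44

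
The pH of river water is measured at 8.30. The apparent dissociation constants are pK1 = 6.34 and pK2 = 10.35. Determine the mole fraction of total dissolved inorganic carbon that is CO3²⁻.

α₂ = 1 / (1 + [H⁺]/K2 + [H⁺]²/(K1K2)) = 1 / (1 + 10^+2.05 + 10^+0.09)
   = 1 / (1 + 112.20 + 1.2303) = 1/114.43 = 0.008739

α₂ = 0.00874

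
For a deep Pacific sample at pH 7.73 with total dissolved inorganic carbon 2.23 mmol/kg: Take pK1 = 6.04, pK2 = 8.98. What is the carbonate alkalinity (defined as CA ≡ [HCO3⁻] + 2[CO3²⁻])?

CA = [HCO3⁻] + 2[CO3²⁻] = (α₁ + 2α₂)·DIC
At pH 7.73: [H⁺]/K1 = 10^-1.69 = 0.020417, K2/[H⁺] = 10^-1.25 = 0.056234
α₁ = 1/(1 + 0.020417 + 0.056234) = 1/1.0767 = 0.9288; α₂ = α₁·K2/[H⁺] = 0.05223
α₁ + 2α₂ = 1.0333
CA = 1.0333 × 2.23 = 2.30 mmol/kg

CA = 2.30 mmol/kg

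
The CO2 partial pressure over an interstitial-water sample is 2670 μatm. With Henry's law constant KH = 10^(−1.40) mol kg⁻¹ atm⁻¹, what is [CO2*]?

[CO2*] = 106 μmol/kg

KH = 10^(−1.40) = 3.981×10^-2 mol kg⁻¹ atm⁻¹
[CO2*] = KH · pCO2 = 3.981×10^-2 × 2670×10^-6 atm = 1.06×10^-4 mol/kg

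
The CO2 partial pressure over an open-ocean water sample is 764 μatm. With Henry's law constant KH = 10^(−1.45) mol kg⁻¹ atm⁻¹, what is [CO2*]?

KH = 10^(−1.45) = 3.548×10^-2 mol kg⁻¹ atm⁻¹
[CO2*] = KH · pCO2 = 3.548×10^-2 × 764×10^-6 atm = 2.71×10^-5 mol/kg

[CO2*] = 27.1 μmol/kg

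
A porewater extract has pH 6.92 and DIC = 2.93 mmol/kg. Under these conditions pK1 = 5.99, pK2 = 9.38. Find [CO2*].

α₀ = 1 / (1 + K1/[H⁺] + K1K2/[H⁺]²) = 1 / (1 + 10^+0.93 + 10^-1.53)
   = 1 / (1 + 8.5114 + 0.029512) = 1/9.5409 = 0.1048
[CO2*] = α₀ × DIC = 0.1048 × 2.93 = 0.307 mmol/kg

[CO2*] = 0.307 mmol/kg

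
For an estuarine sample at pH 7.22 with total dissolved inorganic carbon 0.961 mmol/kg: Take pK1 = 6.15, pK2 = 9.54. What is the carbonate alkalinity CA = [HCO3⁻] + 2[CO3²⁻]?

CA = 0.890 mmol/kg

CA = [HCO3⁻] + 2[CO3²⁻] = (α₁ + 2α₂)·DIC
At pH 7.22: [H⁺]/K1 = 10^-1.07 = 0.085114, K2/[H⁺] = 10^-2.32 = 0.0047863
α₁ = 1/(1 + 0.085114 + 0.0047863) = 1/1.0899 = 0.9175; α₂ = α₁·K2/[H⁺] = 0.004392
α₁ + 2α₂ = 0.9263
CA = 0.9263 × 0.961 = 0.890 mmol/kg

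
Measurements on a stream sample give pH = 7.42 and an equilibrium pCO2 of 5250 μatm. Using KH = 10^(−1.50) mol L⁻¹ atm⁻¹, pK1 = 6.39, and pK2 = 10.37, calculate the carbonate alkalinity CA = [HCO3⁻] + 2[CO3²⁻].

CA = 1.78 mmol/L

[CO2*] = KH · pCO2 = 10^(−1.50) × 5250×10^-6 = 1.660×10^-4 mol/L
α₀ = 1/(1 + K1/[H⁺] + K1K2/[H⁺]²) = 1/(1 + 10^+1.03 + 10^-1.92) = 0.08527
DIC = [CO2*]/α₀ = 1.660×10^-4 / 0.08527 = 1.947 mmol/L
CA = (α₁ + 2α₂)·DIC = (0.9137 + 2×0.001025) × 1.947 = 1.78 mmol/L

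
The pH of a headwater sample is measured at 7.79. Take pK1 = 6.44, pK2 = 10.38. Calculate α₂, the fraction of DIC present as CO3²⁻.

α₂ = 1 / (1 + [H⁺]/K2 + [H⁺]²/(K1K2)) = 1 / (1 + 10^+2.59 + 10^+1.24)
   = 1 / (1 + 389.05 + 17.378) = 1/407.42 = 0.002454

α₂ = 0.00245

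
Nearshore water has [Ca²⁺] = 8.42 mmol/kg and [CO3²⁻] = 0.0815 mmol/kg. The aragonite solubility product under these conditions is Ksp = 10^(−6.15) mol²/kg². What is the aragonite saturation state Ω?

Ω = 0.969

Ksp = 10^(−6.15) = 7.079×10^-7
Ω = [Ca²⁺][CO3²⁻]/Ksp = (8.42×10^-3)(0.0815×10^-3) / 7.079×10^-7 = 0.969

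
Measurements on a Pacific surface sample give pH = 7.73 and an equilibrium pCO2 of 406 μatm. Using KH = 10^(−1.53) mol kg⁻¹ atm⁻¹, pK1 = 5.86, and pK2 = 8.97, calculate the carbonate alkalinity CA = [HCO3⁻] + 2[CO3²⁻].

[CO2*] = KH · pCO2 = 10^(−1.53) × 406×10^-6 = 1.198×10^-5 mol/kg
α₀ = 1/(1 + K1/[H⁺] + K1K2/[H⁺]²) = 1/(1 + 10^+1.87 + 10^+0.63) = 0.01259
DIC = [CO2*]/α₀ = 1.198×10^-5 / 0.01259 = 0.9513 mmol/kg
CA = (α₁ + 2α₂)·DIC = (0.9337 + 2×0.05373) × 0.9513 = 0.990 mmol/kg

CA = 0.990 mmol/kg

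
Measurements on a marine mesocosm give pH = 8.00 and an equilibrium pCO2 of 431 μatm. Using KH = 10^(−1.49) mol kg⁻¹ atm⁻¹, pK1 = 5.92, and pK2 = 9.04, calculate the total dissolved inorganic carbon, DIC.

[CO2*] = KH · pCO2 = 10^(−1.49) × 431×10^-6 = 1.395×10^-5 mol/kg
α₀ = 1/(1 + K1/[H⁺] + K1K2/[H⁺]²) = 1/(1 + 10^+2.08 + 10^+1.04) = 0.007565
DIC = [CO2*]/α₀ = 1.395×10^-5 / 0.007565 = 1.84 mmol/kg

DIC = 1.84 mmol/kg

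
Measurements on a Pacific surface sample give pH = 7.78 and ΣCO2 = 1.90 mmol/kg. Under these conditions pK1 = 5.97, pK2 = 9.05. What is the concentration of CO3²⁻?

[CO3²⁻] = 0.0954 mmol/kg

α₂ = 1 / (1 + [H⁺]/K2 + [H⁺]²/(K1K2)) = 1 / (1 + 10^+1.27 + 10^-0.54)
   = 1 / (1 + 18.621 + 0.28840) = 1/19.909 = 0.05023
[CO3²⁻] = α₂ × DIC = 0.05023 × 1.90 = 0.0954 mmol/kg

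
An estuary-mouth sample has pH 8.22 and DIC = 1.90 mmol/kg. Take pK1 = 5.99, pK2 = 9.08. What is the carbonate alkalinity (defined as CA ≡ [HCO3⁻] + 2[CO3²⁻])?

CA = [HCO3⁻] + 2[CO3²⁻] = (α₁ + 2α₂)·DIC
At pH 8.22: [H⁺]/K1 = 10^-2.23 = 0.0058884, K2/[H⁺] = 10^-0.86 = 0.13804
α₁ = 1/(1 + 0.0058884 + 0.13804) = 1/1.1439 = 0.8742; α₂ = α₁·K2/[H⁺] = 0.1207
α₁ + 2α₂ = 1.1155
CA = 1.1155 × 1.90 = 2.12 mmol/kg

CA = 2.12 mmol/kg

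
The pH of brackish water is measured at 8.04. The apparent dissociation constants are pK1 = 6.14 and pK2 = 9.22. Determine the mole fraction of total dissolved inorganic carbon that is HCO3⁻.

α₁ = 0.927

α₁ = 1 / (1 + [H⁺]/K1 + K2/[H⁺]) = 1 / (1 + 10^-1.90 + 10^-1.18)
   = 1 / (1 + 0.012589 + 0.066069) = 1/1.0787 = 0.9271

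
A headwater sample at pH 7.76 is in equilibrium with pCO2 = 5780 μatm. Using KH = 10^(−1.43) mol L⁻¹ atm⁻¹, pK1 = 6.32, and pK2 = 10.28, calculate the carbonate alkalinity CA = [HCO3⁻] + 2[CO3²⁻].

[CO2*] = KH · pCO2 = 10^(−1.43) × 5780×10^-6 = 2.147×10^-4 mol/L
α₀ = 1/(1 + K1/[H⁺] + K1K2/[H⁺]²) = 1/(1 + 10^+1.44 + 10^-1.08) = 0.03493
DIC = [CO2*]/α₀ = 2.147×10^-4 / 0.03493 = 6.147 mmol/L
CA = (α₁ + 2α₂)·DIC = (0.9622 + 2×0.002906) × 6.147 = 5.95 mmol/L

CA = 5.95 mmol/L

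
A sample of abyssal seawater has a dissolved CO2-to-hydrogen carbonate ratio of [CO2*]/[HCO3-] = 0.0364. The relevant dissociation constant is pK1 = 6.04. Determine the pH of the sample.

pH = 7.48

From K1 = [H⁺][HCO3-]/[CO2*]:  pH = pK1 − log₁₀([CO2*]/[HCO3-])
log₁₀(0.0364) = -1.439
pH = 6.04 − (-1.439) = 7.48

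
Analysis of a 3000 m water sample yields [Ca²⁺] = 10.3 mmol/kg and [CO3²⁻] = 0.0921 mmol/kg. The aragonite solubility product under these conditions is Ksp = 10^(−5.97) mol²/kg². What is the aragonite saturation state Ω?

Ω = 0.885

Ksp = 10^(−5.97) = 1.072×10^-6
Ω = [Ca²⁺][CO3²⁻]/Ksp = (10.3×10^-3)(0.0921×10^-3) / 1.072×10^-6 = 0.885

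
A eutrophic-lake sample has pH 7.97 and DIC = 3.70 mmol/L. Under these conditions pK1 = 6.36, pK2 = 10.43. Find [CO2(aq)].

[CO2*] = 0.0883 mmol/L

α₀ = 1 / (1 + K1/[H⁺] + K1K2/[H⁺]²) = 1 / (1 + 10^+1.61 + 10^-0.85)
   = 1 / (1 + 40.738 + 0.14125) = 1/41.879 = 0.02388
[CO2*] = α₀ × DIC = 0.02388 × 3.70 = 0.0883 mmol/L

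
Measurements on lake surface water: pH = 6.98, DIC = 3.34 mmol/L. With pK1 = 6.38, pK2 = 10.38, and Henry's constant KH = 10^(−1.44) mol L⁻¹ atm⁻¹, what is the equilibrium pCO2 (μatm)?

pCO2 = 1.85×10^4 μatm

α₀ = 1 / (1 + K1/[H⁺] + K1K2/[H⁺]²) = 1 / (1 + 10^+0.60 + 10^-2.80)
   = 1 / (1 + 3.9811 + 0.0015849) = 1/4.9827 = 0.2007
[CO2*] = α₀ × DIC = 0.2007 × 3.34 = 0.6703 mmol/L
pCO2 = [CO2*]/KH = 6.703×10^-4 / 3.631×10^-2 = 1.85×10^4 μatm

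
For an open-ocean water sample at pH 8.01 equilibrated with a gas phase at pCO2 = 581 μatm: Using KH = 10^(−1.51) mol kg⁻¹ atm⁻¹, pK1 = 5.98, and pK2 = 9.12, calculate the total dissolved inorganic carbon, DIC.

[CO2*] = KH · pCO2 = 10^(−1.51) × 581×10^-6 = 1.795×10^-5 mol/kg
α₀ = 1/(1 + K1/[H⁺] + K1K2/[H⁺]²) = 1/(1 + 10^+2.03 + 10^+0.92) = 0.008586
DIC = [CO2*]/α₀ = 1.795×10^-5 / 0.008586 = 2.09 mmol/kg

DIC = 2.09 mmol/kg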